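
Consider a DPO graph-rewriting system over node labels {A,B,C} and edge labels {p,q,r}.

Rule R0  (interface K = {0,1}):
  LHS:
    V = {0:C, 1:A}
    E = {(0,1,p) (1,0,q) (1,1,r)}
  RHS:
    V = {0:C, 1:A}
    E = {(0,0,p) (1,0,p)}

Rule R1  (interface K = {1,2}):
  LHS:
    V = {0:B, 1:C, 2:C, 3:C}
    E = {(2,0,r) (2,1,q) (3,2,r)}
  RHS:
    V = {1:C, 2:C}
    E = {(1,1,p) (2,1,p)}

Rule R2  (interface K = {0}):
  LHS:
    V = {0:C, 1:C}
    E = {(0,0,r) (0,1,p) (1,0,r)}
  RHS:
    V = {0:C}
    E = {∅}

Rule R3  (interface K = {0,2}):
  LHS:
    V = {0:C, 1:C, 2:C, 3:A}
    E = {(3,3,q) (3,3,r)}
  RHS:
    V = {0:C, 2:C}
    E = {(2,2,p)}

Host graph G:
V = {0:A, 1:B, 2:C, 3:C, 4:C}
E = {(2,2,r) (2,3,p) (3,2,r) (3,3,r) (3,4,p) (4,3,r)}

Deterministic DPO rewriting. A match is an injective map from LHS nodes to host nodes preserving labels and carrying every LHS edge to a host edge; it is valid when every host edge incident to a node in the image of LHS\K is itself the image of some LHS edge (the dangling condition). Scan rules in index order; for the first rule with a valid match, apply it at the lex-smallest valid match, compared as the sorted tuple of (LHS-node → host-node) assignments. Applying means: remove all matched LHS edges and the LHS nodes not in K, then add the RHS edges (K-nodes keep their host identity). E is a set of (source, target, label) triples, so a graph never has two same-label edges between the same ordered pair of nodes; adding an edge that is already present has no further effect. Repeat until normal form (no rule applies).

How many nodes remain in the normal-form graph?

Answer: 3

Derivation:
initial: |V|=5 |E|=6  E = 2-r->2 2-p->3 3-r->2 3-r->3 3-p->4 4-r->3
step 1: apply R2 at {0↦3, 1↦4}  → |V|=4 |E|=3  E = 2-r->2 2-p->3 3-r->2
step 2: apply R2 at {0↦2, 1↦3}  → |V|=3 |E|=0  E = ∅
final graph: no rule applies after step 2
NF nodes: {0:A, 1:B, 2:C}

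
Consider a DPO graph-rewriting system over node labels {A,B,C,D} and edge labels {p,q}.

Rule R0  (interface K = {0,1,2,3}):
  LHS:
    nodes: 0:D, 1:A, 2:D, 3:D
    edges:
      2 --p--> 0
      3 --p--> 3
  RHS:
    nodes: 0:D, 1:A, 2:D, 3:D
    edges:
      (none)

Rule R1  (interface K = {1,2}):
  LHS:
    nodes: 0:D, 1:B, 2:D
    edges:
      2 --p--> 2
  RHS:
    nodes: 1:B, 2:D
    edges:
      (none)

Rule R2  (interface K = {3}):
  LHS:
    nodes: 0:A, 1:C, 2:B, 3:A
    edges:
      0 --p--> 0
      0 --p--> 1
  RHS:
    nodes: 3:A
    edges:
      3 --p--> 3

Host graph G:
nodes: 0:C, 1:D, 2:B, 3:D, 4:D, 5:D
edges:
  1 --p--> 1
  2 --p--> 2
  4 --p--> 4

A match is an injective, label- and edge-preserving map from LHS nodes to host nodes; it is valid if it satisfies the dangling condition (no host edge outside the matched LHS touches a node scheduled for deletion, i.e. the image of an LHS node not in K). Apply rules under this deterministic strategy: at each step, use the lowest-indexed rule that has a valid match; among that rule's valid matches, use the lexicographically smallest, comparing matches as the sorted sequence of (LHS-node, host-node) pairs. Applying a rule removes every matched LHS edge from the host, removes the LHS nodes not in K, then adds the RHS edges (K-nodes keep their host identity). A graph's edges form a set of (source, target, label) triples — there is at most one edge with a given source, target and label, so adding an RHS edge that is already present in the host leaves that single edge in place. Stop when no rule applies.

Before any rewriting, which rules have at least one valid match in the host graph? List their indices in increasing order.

Answer: [R1]

Steps:
R0: no valid match — LHS pattern not found
R1: 4 valid matches — {0↦3, 1↦2, 2↦1}, {0↦3, 1↦2, 2↦4}, {0↦5, 1↦2, 2↦1} (+1 more)
R2: no valid match — LHS pattern not found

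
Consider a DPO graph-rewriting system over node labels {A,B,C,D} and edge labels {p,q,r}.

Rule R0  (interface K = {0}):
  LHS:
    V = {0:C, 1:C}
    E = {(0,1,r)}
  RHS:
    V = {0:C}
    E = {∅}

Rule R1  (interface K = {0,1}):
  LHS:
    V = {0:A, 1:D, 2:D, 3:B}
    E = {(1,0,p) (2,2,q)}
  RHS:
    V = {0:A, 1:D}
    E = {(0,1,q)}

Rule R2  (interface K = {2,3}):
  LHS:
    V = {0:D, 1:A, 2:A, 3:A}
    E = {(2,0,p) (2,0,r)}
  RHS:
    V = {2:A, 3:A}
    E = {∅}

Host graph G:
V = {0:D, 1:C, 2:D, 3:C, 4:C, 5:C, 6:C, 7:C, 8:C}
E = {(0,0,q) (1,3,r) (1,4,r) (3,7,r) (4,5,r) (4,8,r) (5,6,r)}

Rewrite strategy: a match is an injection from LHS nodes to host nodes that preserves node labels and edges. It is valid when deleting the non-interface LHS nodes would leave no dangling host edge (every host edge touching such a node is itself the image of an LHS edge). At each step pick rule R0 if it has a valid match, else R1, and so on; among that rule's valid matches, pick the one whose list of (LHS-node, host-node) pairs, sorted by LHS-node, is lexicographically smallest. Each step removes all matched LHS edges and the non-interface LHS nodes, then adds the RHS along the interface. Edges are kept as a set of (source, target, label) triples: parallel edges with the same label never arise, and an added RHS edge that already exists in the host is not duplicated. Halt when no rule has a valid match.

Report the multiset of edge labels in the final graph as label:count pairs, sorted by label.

start.  V:9 E:7  edges: 0-q->0 1-r->3 1-r->4 3-r->7 4-r->5 4-r->8 5-r->6
1. fire R0 via {0↦3, 1↦7}  →  V:8 E:6  edges: 0-q->0 1-r->3 1-r->4 4-r->5 4-r->8 5-r->6
2. fire R0 via {0↦1, 1↦3}  →  V:7 E:5  edges: 0-q->0 1-r->4 4-r->5 4-r->8 5-r->6
3. fire R0 via {0↦4, 1↦8}  →  V:6 E:4  edges: 0-q->0 1-r->4 4-r->5 5-r->6
4. fire R0 via {0↦5, 1↦6}  →  V:5 E:3  edges: 0-q->0 1-r->4 4-r->5
5. fire R0 via {0↦4, 1↦5}  →  V:4 E:2  edges: 0-q->0 1-r->4
6. fire R0 via {0↦1, 1↦4}  →  V:3 E:1  edges: 0-q->0
normal form: no rule applies after step 6
NF edges: [(0, 0, 'q')]

Answer: q:1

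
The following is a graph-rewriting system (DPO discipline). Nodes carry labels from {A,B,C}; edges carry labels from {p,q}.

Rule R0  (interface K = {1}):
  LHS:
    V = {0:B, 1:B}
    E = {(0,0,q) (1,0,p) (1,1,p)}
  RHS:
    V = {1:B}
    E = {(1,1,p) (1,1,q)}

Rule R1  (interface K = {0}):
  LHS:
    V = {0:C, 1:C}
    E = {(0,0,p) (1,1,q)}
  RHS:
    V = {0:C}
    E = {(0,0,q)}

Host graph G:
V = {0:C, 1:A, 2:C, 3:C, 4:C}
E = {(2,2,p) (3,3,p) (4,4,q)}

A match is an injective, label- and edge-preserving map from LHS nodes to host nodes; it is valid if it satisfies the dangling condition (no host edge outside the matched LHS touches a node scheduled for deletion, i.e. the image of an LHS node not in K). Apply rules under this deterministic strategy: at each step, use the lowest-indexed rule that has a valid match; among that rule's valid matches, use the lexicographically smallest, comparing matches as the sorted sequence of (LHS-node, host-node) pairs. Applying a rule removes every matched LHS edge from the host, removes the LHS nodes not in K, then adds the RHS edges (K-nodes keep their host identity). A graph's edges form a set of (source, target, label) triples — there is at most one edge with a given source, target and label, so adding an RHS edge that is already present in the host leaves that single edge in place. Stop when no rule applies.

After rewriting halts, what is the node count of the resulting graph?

start.  V:5 E:3  edges: 2-p->2 3-p->3 4-q->4
1. fire R1 via {0↦2, 1↦4}  →  V:4 E:2  edges: 2-q->2 3-p->3
2. fire R1 via {0↦3, 1↦2}  →  V:3 E:1  edges: 3-q->3
final graph: no rule applies after step 2
NF nodes: {0:C, 1:A, 3:C}

Answer: 3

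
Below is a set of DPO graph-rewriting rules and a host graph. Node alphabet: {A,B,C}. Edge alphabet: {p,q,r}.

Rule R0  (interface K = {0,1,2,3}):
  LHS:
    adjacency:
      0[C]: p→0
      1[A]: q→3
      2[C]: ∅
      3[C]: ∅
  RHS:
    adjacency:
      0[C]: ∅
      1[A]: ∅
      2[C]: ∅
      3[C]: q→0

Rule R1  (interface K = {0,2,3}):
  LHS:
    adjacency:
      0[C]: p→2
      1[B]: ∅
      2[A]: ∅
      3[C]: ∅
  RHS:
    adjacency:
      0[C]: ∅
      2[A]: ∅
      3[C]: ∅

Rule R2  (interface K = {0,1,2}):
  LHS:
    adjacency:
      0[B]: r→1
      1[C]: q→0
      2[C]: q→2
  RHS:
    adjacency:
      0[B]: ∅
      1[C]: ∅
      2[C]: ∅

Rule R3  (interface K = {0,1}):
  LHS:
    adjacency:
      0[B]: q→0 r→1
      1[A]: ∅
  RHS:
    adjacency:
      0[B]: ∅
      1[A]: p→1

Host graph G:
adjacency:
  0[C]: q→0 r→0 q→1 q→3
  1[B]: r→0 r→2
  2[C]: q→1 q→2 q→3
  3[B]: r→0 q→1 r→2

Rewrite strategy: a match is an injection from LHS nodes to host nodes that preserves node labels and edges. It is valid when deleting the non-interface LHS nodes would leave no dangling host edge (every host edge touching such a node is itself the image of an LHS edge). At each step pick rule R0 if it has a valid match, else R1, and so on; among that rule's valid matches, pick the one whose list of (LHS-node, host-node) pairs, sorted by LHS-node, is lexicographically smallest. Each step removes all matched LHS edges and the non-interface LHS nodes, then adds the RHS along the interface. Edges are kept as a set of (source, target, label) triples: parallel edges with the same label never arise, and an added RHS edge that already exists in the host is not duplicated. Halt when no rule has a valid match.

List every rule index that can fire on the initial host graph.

Answer: [R2]

Steps:
R0: no valid match — LHS pattern not found
R1: no valid match — LHS pattern not found
R2: 4 valid matches — {0↦1, 1↦0, 2↦2}, {0↦1, 1↦2, 2↦0}, {0↦3, 1↦0, 2↦2} (+1 more)
R3: no valid match — LHS pattern not found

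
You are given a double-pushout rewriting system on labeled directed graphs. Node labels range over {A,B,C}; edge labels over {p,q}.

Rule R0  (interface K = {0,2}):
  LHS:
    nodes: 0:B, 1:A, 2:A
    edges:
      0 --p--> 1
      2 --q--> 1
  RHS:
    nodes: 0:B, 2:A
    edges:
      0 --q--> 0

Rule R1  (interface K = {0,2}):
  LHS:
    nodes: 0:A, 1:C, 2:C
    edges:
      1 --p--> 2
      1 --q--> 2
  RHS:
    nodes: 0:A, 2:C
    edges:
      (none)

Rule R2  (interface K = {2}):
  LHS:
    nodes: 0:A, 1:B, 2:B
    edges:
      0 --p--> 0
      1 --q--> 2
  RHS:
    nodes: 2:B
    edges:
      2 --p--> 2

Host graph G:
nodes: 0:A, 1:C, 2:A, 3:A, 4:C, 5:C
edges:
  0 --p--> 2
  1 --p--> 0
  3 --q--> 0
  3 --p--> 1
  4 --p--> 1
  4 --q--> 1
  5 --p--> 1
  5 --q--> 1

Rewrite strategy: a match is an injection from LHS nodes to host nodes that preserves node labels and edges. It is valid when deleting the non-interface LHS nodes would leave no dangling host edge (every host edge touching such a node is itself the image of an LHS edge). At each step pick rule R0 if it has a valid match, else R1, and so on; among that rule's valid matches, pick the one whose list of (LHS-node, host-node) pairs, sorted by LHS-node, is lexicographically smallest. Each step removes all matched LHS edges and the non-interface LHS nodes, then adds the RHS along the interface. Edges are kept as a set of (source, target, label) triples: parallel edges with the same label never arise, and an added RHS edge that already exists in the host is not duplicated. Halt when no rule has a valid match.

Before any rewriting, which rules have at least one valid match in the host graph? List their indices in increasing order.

Answer: [R1]

Steps:
R0: no valid match — LHS pattern not found
R1: 6 valid matches — {0↦0, 1↦4, 2↦1}, {0↦0, 1↦5, 2↦1}, {0↦2, 1↦4, 2↦1} (+3 more)
R2: no valid match — LHS pattern not found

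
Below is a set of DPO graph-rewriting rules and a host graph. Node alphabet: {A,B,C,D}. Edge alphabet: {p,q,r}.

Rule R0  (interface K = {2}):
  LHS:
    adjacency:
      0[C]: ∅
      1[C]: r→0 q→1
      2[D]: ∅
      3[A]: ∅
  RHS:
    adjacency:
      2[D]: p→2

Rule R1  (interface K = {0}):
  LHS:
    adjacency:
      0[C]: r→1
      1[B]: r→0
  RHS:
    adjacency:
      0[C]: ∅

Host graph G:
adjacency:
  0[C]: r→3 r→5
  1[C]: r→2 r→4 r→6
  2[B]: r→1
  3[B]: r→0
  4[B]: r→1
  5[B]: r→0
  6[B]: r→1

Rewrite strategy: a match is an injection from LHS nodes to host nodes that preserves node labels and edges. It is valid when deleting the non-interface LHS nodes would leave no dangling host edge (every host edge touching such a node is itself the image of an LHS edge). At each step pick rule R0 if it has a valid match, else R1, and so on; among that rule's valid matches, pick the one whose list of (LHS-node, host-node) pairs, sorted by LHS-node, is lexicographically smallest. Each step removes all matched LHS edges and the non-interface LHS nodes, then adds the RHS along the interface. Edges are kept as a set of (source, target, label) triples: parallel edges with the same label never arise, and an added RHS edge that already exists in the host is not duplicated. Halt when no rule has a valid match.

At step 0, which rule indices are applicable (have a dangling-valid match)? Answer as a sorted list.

R0: no valid match — LHS pattern not found
R1: 5 valid matches — {0↦0, 1↦3}, {0↦0, 1↦5}, {0↦1, 1↦2} (+2 more)

Answer: [R1]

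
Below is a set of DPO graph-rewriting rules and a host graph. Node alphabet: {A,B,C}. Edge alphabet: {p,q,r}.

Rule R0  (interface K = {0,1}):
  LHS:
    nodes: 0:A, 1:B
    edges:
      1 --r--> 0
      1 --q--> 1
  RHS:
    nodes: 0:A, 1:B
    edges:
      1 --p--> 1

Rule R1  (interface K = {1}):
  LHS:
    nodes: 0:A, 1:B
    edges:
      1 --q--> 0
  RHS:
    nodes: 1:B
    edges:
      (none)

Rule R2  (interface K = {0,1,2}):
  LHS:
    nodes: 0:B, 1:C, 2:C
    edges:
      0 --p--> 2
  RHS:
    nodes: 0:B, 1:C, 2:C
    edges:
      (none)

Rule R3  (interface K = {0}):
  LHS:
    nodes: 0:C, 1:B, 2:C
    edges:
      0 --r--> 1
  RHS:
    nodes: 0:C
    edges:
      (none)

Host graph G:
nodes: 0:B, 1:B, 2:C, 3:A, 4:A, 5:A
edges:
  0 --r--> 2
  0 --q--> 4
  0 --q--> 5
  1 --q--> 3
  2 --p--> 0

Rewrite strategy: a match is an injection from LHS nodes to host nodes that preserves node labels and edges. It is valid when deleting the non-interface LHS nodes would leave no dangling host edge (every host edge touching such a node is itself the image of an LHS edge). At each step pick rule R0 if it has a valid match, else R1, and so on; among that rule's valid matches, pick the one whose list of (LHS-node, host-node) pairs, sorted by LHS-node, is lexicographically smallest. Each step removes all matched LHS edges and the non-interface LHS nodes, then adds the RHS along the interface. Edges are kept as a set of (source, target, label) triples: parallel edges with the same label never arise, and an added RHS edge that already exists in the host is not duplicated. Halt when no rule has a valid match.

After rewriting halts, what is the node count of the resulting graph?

Answer: 3

Rewrite trace:
start.  V:6 E:5  edges: 0-r->2 0-q->4 0-q->5 1-q->3 2-p->0
1. fire R1 via {0↦3, 1↦1}  →  V:5 E:4  edges: 0-r->2 0-q->4 0-q->5 2-p->0
2. fire R1 via {0↦4, 1↦0}  →  V:4 E:3  edges: 0-r->2 0-q->5 2-p->0
3. fire R1 via {0↦5, 1↦0}  →  V:3 E:2  edges: 0-r->2 2-p->0
halt: no rule applies after step 3
NF nodes: {0:B, 1:B, 2:C}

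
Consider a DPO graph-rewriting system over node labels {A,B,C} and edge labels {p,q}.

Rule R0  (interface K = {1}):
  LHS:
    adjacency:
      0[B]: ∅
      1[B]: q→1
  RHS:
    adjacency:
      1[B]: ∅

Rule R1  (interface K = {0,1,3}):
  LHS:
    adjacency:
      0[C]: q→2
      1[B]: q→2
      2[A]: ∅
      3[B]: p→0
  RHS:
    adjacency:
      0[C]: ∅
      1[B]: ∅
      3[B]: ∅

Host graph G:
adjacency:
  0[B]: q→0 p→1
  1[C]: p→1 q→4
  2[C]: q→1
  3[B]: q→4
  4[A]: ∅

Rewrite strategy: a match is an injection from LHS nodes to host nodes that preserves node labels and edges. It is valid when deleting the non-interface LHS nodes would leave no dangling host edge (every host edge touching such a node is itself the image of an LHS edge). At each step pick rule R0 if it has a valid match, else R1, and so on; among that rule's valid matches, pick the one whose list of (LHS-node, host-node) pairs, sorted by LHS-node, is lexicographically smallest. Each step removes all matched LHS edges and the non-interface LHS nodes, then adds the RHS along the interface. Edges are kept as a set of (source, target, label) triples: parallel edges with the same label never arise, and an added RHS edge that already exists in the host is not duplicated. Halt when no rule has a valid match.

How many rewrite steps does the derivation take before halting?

Answer: 2

Rewrite trace:
start.  V:5 E:6  edges: 0-q->0 0-p->1 1-p->1 1-q->4 2-q->1 3-q->4
1. fire R1 via {0↦1, 1↦3, 2↦4, 3↦0}  →  V:4 E:3  edges: 0-q->0 1-p->1 2-q->1
2. fire R0 via {0↦3, 1↦0}  →  V:3 E:2  edges: 1-p->1 2-q->1
normal form: no rule applies after step 2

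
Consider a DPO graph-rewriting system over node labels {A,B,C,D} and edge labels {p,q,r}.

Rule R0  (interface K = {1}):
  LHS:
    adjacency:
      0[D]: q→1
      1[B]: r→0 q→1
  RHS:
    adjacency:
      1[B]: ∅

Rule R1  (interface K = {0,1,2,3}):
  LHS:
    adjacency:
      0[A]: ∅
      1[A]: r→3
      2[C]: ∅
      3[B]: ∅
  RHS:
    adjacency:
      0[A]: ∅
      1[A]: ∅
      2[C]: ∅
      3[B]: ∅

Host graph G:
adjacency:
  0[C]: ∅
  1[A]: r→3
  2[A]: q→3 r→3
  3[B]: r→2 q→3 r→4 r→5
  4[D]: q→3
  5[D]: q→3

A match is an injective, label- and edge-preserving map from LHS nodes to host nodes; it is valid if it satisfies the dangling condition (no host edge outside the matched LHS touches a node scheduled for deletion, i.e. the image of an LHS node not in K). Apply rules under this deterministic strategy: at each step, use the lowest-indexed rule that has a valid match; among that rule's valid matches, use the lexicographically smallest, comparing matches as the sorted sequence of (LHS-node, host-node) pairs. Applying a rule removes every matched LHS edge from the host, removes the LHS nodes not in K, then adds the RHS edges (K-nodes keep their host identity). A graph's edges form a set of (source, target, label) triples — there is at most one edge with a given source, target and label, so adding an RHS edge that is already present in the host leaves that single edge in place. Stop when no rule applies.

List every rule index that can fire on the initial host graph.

Answer: [R0,R1]

Rewrite trace:
R0: 2 valid matches — {0↦4, 1↦3}, {0↦5, 1↦3}
R1: 2 valid matches — {0↦1, 1↦2, 2↦0, 3↦3}, {0↦2, 1↦1, 2↦0, 3↦3}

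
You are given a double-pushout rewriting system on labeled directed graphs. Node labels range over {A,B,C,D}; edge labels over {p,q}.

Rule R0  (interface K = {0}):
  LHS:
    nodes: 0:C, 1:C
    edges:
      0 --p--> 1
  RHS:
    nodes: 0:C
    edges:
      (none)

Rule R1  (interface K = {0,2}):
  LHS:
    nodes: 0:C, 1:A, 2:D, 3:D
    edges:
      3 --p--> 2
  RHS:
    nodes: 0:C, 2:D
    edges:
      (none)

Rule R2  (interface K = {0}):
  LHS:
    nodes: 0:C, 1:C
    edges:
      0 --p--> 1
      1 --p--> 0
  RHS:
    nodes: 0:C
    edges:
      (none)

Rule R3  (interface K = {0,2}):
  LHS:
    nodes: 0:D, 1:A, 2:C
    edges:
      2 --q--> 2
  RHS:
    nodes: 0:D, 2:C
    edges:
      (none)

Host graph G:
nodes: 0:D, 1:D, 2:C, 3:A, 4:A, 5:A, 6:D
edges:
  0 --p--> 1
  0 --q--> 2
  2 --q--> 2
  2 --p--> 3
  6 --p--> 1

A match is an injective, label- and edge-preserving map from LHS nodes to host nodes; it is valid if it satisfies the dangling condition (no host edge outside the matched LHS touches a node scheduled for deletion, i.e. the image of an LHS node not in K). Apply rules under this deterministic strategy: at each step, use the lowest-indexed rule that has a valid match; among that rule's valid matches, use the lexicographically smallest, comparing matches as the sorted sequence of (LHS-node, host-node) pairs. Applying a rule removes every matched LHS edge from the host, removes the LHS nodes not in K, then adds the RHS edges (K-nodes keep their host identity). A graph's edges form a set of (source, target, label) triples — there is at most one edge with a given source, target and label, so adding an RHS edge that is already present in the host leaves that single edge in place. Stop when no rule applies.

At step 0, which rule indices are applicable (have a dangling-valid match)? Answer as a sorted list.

R0: no valid match — LHS pattern not found
R1: 2 valid matches — {0↦2, 1↦4, 2↦1, 3↦6}, {0↦2, 1↦5, 2↦1, 3↦6}
R2: no valid match — LHS pattern not found
R3: 6 valid matches — {0↦0, 1↦4, 2↦2}, {0↦0, 1↦5, 2↦2}, {0↦1, 1↦4, 2↦2} (+3 more)

Answer: [R1,R3]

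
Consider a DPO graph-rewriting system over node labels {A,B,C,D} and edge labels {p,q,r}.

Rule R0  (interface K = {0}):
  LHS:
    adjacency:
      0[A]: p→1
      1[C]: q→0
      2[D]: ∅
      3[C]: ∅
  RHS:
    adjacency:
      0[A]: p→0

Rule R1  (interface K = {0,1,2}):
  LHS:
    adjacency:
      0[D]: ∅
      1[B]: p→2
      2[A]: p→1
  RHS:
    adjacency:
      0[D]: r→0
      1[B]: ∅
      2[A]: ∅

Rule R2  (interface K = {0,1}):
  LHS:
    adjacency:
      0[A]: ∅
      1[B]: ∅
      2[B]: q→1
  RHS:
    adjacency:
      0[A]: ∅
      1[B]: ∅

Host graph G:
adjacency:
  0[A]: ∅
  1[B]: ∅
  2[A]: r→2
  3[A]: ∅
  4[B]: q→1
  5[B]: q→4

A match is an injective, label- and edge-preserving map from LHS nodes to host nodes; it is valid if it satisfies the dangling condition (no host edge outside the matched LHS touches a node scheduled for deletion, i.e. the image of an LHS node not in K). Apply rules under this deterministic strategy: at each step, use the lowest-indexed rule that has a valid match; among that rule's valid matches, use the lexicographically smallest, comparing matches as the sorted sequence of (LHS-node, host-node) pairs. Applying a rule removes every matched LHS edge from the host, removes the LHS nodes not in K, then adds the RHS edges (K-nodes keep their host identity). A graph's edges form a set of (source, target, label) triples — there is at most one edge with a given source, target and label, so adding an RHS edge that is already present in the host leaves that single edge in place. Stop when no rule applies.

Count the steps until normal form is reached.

[0] host  ⇒  6 nodes, 3 edges  {2-r->2 4-q->1 5-q->4}
[1] R2 @ {0↦0, 1↦4, 2↦5}  ⇒  5 nodes, 2 edges  {2-r->2 4-q->1}
[2] R2 @ {0↦0, 1↦1, 2↦4}  ⇒  4 nodes, 1 edges  {2-r->2}
halt: no rule applies after step 2

Answer: 2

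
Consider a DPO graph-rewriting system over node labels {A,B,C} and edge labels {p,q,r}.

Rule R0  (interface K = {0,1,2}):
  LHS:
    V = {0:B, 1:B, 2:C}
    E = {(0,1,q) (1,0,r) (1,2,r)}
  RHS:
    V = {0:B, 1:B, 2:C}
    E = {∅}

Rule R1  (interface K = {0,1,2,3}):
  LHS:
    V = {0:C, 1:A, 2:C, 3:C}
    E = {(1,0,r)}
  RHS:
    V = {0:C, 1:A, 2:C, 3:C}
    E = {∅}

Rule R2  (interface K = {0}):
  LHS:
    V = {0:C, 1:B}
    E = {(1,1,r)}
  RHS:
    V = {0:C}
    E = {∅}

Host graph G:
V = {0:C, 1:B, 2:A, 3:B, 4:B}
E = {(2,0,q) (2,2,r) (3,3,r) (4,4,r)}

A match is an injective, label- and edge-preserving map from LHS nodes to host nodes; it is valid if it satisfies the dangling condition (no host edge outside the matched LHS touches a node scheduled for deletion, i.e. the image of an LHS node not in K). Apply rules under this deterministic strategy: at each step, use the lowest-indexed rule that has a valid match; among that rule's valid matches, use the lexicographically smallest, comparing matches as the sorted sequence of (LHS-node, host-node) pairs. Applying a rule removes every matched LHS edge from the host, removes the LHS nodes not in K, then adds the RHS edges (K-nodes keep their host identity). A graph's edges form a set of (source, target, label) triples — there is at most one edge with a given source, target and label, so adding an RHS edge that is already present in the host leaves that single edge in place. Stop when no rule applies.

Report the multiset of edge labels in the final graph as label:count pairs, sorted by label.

Answer: q:1 r:1

Steps:
start.  V:5 E:4  edges: 2-q->0 2-r->2 3-r->3 4-r->4
1. fire R2 via {0↦0, 1↦3}  →  V:4 E:3  edges: 2-q->0 2-r->2 4-r->4
2. fire R2 via {0↦0, 1↦4}  →  V:3 E:2  edges: 2-q->0 2-r->2
halt: no rule applies after step 2
NF edges: [(2, 0, 'q'), (2, 2, 'r')]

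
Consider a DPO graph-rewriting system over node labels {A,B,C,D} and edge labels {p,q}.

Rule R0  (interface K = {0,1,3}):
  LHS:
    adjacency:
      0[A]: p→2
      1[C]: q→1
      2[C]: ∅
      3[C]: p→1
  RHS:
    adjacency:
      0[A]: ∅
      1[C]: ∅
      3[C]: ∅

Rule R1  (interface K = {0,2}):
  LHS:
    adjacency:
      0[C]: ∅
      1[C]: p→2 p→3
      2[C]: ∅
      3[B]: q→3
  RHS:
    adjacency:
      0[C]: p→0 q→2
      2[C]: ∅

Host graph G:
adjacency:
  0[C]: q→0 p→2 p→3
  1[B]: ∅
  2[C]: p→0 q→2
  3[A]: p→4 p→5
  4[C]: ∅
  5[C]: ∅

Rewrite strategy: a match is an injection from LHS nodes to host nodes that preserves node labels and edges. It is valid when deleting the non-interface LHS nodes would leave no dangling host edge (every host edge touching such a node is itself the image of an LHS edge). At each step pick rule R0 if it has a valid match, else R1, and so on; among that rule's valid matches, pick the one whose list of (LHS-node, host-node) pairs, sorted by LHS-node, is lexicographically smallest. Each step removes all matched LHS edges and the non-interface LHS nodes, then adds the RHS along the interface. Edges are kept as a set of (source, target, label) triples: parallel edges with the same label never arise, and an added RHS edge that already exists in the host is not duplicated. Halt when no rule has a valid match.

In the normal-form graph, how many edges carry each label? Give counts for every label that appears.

Answer: p:1

Derivation:
initial: |V|=6 |E|=7  E = 0-q->0 0-p->2 0-p->3 2-p->0 2-q->2 3-p->4 3-p->5
step 1: apply R0 at {0↦3, 1↦0, 2↦4, 3↦2}  → |V|=5 |E|=4  E = 0-p->2 0-p->3 2-q->2 3-p->5
step 2: apply R0 at {0↦3, 1↦2, 2↦5, 3↦0}  → |V|=4 |E|=1  E = 0-p->3
normal form: no rule applies after step 2
NF edges: [(0, 3, 'p')]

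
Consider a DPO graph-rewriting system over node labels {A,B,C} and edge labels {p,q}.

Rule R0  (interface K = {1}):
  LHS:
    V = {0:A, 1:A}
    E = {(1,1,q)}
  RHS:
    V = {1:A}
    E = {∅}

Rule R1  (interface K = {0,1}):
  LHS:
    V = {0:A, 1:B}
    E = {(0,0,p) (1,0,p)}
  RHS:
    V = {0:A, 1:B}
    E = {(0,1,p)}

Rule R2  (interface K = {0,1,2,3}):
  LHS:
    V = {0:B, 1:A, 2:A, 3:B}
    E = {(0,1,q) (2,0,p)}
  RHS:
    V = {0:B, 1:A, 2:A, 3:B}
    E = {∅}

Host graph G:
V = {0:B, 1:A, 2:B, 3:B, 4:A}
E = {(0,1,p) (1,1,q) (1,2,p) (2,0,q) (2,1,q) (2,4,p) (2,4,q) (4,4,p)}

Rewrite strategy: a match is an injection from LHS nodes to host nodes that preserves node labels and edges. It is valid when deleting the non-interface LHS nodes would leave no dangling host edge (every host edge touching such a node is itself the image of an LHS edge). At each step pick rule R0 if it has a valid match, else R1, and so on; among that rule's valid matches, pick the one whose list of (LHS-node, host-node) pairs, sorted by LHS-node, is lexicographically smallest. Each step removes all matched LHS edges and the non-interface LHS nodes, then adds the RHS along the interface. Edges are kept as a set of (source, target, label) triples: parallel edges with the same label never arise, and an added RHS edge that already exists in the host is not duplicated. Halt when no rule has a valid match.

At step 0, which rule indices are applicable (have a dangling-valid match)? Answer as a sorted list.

R0: no valid match — 1 raw match, all fail dangling condition
R1: 1 valid match — {0↦4, 1↦2}
R2: 2 valid matches — {0↦2, 1↦4, 2↦1, 3↦0}, {0↦2, 1↦4, 2↦1, 3↦3}

Answer: [R1,R2]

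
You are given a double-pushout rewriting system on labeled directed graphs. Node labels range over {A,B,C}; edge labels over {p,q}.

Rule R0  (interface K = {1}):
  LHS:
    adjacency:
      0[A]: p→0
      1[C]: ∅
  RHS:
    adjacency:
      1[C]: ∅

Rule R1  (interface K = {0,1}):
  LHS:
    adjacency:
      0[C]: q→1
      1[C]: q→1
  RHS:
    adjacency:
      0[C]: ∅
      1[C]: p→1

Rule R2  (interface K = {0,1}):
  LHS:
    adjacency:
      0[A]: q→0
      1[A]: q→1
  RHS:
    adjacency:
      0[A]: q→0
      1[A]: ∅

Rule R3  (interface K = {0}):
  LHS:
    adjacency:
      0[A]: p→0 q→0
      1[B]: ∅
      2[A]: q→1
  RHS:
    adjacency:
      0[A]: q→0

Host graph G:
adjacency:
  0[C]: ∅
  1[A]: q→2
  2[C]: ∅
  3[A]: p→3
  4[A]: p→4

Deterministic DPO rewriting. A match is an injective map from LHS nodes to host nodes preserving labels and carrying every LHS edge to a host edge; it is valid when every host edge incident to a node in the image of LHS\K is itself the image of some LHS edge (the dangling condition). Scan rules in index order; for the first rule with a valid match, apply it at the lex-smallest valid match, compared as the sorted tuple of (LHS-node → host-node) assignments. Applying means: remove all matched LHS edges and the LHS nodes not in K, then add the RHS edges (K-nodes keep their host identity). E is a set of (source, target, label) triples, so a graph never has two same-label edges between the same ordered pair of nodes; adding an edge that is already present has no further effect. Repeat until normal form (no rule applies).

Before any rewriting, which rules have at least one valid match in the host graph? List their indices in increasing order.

Answer: [R0]

Rewrite trace:
R0: 4 valid matches — {0↦3, 1↦0}, {0↦3, 1↦2}, {0↦4, 1↦0} (+1 more)
R1: no valid match — LHS pattern not found
R2: no valid match — LHS pattern not found
R3: no valid match — LHS pattern not found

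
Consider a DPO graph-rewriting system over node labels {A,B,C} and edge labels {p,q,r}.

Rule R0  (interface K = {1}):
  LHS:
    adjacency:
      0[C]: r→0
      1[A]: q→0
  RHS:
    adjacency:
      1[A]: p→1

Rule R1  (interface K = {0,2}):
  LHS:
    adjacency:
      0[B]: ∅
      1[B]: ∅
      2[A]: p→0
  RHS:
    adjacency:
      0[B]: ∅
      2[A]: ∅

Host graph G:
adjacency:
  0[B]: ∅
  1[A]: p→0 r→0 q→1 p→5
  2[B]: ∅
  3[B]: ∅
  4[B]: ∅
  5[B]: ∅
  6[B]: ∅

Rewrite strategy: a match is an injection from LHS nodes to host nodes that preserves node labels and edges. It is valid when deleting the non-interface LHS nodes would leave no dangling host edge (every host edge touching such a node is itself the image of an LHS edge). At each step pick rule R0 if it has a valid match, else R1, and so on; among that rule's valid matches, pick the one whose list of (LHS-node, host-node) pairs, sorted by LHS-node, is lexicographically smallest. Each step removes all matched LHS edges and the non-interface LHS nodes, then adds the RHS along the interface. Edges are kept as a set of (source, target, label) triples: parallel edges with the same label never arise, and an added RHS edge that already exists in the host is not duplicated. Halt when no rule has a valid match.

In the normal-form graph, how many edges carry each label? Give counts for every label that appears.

Answer: q:1 r:1

Derivation:
[0] host  ⇒  7 nodes, 4 edges  {1-p->0 1-r->0 1-q->1 1-p->5}
[1] R1 @ {0↦0, 1↦2, 2↦1}  ⇒  6 nodes, 3 edges  {1-r->0 1-q->1 1-p->5}
[2] R1 @ {0↦5, 1↦3, 2↦1}  ⇒  5 nodes, 2 edges  {1-r->0 1-q->1}
final graph: no rule applies after step 2
NF edges: [(1, 0, 'r'), (1, 1, 'q')]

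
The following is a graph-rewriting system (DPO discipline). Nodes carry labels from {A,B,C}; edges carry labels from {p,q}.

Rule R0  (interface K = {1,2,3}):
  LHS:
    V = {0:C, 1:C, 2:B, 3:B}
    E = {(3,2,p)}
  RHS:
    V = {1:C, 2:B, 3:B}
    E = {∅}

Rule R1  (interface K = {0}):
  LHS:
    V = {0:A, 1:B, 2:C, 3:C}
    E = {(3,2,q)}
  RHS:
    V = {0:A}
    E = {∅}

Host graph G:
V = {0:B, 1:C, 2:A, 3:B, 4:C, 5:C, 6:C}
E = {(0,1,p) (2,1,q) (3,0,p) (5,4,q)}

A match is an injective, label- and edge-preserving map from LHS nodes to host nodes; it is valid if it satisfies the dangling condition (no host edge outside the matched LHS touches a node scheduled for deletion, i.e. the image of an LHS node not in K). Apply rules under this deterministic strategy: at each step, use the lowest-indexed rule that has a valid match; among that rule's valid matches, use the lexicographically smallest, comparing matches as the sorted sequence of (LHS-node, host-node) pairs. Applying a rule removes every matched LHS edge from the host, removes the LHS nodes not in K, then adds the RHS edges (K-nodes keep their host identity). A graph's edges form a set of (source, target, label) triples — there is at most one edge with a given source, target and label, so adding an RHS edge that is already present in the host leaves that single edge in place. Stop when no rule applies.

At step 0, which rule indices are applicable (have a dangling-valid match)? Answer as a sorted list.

R0: 3 valid matches — {0↦6, 1↦1, 2↦0, 3↦3}, {0↦6, 1↦4, 2↦0, 3↦3}, {0↦6, 1↦5, 2↦0, 3↦3}
R1: no valid match — 2 raw matches, all fail dangling condition

Answer: [R0]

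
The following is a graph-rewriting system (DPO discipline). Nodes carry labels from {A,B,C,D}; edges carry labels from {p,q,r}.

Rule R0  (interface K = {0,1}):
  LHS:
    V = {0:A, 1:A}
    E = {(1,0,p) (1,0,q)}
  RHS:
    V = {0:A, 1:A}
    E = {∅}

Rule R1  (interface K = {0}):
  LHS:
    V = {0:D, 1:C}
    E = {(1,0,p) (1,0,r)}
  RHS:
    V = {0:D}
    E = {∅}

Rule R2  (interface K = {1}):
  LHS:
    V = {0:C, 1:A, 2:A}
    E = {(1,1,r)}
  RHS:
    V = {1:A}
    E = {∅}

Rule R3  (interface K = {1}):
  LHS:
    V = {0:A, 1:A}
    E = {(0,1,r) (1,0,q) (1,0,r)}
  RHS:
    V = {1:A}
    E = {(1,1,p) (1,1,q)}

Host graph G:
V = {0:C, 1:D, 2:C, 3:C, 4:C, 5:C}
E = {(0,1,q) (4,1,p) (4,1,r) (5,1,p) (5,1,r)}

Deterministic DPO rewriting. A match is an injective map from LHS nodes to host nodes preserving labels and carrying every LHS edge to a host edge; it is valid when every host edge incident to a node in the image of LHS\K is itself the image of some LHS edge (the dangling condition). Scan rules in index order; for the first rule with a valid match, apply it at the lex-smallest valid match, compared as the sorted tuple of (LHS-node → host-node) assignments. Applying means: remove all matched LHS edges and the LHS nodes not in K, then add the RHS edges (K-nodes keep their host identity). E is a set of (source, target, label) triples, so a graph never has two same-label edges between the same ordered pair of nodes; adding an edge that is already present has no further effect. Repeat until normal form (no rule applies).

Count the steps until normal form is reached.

start.  V:6 E:5  edges: 0-q->1 4-p->1 4-r->1 5-p->1 5-r->1
1. fire R1 via {0↦1, 1↦4}  →  V:5 E:3  edges: 0-q->1 5-p->1 5-r->1
2. fire R1 via {0↦1, 1↦5}  →  V:4 E:1  edges: 0-q->1
normal form: no rule applies after step 2

Answer: 2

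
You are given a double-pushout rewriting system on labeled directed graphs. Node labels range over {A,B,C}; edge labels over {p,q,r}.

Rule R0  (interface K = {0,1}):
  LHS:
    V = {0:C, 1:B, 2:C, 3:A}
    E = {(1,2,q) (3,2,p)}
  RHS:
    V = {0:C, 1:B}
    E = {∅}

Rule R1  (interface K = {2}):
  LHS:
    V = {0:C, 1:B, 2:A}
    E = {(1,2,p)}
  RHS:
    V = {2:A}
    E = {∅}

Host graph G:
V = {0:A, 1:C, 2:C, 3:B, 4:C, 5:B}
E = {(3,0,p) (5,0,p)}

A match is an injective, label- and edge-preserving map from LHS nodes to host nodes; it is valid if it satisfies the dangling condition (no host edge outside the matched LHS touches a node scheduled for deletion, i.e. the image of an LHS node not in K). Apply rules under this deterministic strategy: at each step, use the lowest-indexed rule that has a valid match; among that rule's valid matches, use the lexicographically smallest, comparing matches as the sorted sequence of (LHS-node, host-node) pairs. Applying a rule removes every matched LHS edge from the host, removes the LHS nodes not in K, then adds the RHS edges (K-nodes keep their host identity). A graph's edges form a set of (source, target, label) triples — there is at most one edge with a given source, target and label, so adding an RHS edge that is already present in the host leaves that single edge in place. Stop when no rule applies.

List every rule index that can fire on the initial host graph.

Answer: [R1]

Rewrite trace:
R0: no valid match — LHS pattern not found
R1: 6 valid matches — {0↦1, 1↦3, 2↦0}, {0↦1, 1↦5, 2↦0}, {0↦2, 1↦3, 2↦0} (+3 more)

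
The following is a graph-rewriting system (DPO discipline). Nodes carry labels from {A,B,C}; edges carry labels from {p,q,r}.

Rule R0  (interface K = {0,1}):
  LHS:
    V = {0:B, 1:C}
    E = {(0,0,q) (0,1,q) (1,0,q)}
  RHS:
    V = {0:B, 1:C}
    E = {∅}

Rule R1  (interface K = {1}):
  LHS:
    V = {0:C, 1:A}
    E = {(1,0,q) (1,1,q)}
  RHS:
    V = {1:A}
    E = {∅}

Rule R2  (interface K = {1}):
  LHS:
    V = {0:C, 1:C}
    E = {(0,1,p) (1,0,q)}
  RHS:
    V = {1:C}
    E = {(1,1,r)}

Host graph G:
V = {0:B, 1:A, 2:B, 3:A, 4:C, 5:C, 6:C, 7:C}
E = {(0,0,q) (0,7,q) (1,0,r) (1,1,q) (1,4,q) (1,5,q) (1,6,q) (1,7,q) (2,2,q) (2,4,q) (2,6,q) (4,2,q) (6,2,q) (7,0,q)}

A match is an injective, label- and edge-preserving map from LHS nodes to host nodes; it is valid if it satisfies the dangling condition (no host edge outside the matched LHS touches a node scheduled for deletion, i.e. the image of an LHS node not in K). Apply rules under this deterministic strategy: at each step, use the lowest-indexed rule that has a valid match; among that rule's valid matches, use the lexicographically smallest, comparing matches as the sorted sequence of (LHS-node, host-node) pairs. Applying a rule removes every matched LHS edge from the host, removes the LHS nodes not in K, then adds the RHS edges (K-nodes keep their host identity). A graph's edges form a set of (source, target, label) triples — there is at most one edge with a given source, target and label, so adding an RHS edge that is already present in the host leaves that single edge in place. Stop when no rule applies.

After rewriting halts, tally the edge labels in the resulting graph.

Answer: q:5 r:1

Steps:
start.  V:8 E:14  edges: 0-q->0 0-q->7 1-r->0 1-q->1 1-q->4 1-q->5 1-q->6 1-q->7 2-q->2 2-q->4 2-q->6 4-q->2 6-q->2 7-q->0
1. fire R0 via {0↦0, 1↦7}  →  V:8 E:11  edges: 1-r->0 1-q->1 1-q->4 1-q->5 1-q->6 1-q->7 2-q->2 2-q->4 2-q->6 4-q->2 6-q->2
2. fire R0 via {0↦2, 1↦4}  →  V:8 E:8  edges: 1-r->0 1-q->1 1-q->4 1-q->5 1-q->6 1-q->7 2-q->6 6-q->2
3. fire R1 via {0↦4, 1↦1}  →  V:7 E:6  edges: 1-r->0 1-q->5 1-q->6 1-q->7 2-q->6 6-q->2
normal form: no rule applies after step 3
NF edges: [(1, 0, 'r'), (1, 5, 'q'), (1, 6, 'q'), (1, 7, 'q'), (2, 6, 'q'), (6, 2, 'q')]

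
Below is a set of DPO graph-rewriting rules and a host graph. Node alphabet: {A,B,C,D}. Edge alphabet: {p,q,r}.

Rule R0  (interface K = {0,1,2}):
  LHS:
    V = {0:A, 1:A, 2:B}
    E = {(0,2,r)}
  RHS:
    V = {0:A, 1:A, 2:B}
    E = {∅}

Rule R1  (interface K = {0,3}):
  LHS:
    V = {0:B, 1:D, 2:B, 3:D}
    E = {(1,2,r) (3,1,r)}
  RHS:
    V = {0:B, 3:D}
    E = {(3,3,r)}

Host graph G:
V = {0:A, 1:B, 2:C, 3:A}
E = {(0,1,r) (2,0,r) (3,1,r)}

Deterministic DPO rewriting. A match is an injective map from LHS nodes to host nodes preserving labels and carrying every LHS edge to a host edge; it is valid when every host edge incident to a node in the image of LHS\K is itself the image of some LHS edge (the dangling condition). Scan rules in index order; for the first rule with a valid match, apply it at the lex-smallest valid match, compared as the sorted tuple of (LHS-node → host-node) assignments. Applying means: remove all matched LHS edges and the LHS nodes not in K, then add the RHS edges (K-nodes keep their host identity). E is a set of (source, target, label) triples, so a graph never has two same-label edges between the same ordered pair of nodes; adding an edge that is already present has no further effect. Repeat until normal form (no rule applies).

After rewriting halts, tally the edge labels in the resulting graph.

[0] host  ⇒  4 nodes, 3 edges  {0-r->1 2-r->0 3-r->1}
[1] R0 @ {0↦0, 1↦3, 2↦1}  ⇒  4 nodes, 2 edges  {2-r->0 3-r->1}
[2] R0 @ {0↦3, 1↦0, 2↦1}  ⇒  4 nodes, 1 edges  {2-r->0}
halt: no rule applies after step 2
NF edges: [(2, 0, 'r')]

Answer: r:1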